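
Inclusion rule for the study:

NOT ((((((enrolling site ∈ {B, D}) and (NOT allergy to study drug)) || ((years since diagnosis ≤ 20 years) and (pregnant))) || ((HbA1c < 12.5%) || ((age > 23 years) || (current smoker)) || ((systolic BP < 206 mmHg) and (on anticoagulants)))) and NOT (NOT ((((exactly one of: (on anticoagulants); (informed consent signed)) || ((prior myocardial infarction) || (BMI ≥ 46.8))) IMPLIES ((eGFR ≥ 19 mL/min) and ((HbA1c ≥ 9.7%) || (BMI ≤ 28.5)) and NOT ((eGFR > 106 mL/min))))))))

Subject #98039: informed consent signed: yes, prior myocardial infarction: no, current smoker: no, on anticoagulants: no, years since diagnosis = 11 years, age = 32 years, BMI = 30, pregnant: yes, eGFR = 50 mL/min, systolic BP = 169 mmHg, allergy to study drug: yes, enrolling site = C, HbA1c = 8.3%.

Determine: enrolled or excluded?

Enrolled

Atomic conditions:
  enrolling site ∈ {B, D}: C is not in the set → false
  NOT allergy to study drug: yes → false
  years since diagnosis ≤ 20 years: 11 ≤ 20 is true
  pregnant: yes → true
  HbA1c < 12.5%: 8.3 < 12.5 is true
  age > 23 years: 32 > 23 is true
  current smoker: no → false
  systolic BP < 206 mmHg: 169 < 206 is true
  on anticoagulants: no → false
  informed consent signed: yes → true
  prior myocardial infarction: no → false
  BMI ≥ 46.8: 30 ≥ 46.8 is false
  eGFR ≥ 19 mL/min: 50 ≥ 19 is true
  HbA1c ≥ 9.7%: 8.3 ≥ 9.7 is false
  BMI ≤ 28.5: 30 ≤ 28.5 is false
  eGFR > 106 mL/min: 50 > 106 is false
Combine:
[1.1.1.1] false AND false = false
[1.1.1.2] true AND true = true
[1.1.1] false OR true = true
[1.1.2.2] true OR false = true
[1.1.2.3] true AND false = false
[1.1.2] true OR true OR false = true
[1.1] true OR true = true
[1.2.1.1.1.1] exactly-one(false, true) = true
[1.2.1.1.1.2] false OR false = false
[1.2.1.1.1] true OR false = true
[1.2.1.1.2.2] false OR false = false
[1.2.1.1.2.3] NOT false = true
[1.2.1.1.2] true AND false AND true = false
[1.2.1.1] true → false = false
[1.2.1] NOT false = true
[1.2] NOT true = false
[1] true AND false = false
[root] NOT false = true
Overall: true → enrolled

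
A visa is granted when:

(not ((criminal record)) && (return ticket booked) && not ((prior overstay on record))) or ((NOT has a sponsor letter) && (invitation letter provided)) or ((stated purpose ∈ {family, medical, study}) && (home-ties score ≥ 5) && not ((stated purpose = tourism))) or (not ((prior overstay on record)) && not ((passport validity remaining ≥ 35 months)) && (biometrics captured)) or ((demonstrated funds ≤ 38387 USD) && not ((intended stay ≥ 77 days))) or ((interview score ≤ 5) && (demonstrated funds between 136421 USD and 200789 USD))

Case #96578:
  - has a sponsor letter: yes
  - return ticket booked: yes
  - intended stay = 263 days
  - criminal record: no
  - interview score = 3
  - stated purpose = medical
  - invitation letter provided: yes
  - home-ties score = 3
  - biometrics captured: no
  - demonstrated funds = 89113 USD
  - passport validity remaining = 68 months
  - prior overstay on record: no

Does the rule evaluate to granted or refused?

Granted

Atomic conditions:
  criminal record: no → false
  return ticket booked: yes → true
  prior overstay on record: no → false
  NOT has a sponsor letter: yes → false
  invitation letter provided: yes → true
  stated purpose ∈ {family, medical, study}: medical is in the set → true
  home-ties score ≥ 5: 3 ≥ 5 is false
  stated purpose = tourism: medical == tourism is false
  passport validity remaining ≥ 35 months: 68 ≥ 35 is true
  biometrics captured: no → false
  demonstrated funds ≤ 38387 USD: 89113 ≤ 38387 is false
  intended stay ≥ 77 days: 263 ≥ 77 is true
  interview score ≤ 5: 3 ≤ 5 is true
  demonstrated funds between 136421 USD and 200789 USD: 89113 in [136421, 200789] is false
Combine:
[1.1] NOT false = true
[1.3] NOT false = true
[1] true AND true AND true = true
[2] false AND true = false
[3.3] NOT false = true
[3] true AND false AND true = false
[4.1] NOT false = true
[4.2] NOT true = false
[4] true AND false AND false = false
[5.2] NOT true = false
[5] false AND false = false
[6] true AND false = false
[root] true OR false OR false OR false OR false OR false = true
Overall: true → granted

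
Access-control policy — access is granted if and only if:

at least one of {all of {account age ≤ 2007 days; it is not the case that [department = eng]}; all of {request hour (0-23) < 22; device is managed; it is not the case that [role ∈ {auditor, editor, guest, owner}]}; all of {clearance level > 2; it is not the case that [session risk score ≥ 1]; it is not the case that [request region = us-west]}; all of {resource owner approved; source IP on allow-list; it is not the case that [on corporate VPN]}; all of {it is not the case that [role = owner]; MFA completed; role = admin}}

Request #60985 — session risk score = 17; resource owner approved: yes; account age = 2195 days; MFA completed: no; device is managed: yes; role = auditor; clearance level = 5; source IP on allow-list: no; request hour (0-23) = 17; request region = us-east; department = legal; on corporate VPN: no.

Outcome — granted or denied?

Denied

Atomic conditions:
  account age ≤ 2007 days: 2195 ≤ 2007 is false
  department = eng: legal == eng is false
  request hour (0-23) < 22: 17 < 22 is true
  device is managed: yes → true
  role ∈ {auditor, editor, guest, owner}: auditor is in the set → true
  clearance level > 2: 5 > 2 is true
  session risk score ≥ 1: 17 ≥ 1 is true
  request region = us-west: us-east == us-west is false
  resource owner approved: yes → true
  source IP on allow-list: no → false
  on corporate VPN: no → false
  role = owner: auditor == owner is false
  MFA completed: no → false
  role = admin: auditor == admin is false
Combine:
[1.2] NOT false = true
[1] false AND true = false
[2.3] NOT true = false
[2] true AND true AND false = false
[3.2] NOT true = false
[3.3] NOT false = true
[3] true AND false AND true = false
[4.3] NOT false = true
[4] true AND false AND true = false
[5.1] NOT false = true
[5] true AND false AND false = false
[root] false OR false OR false OR false OR false = false
Overall: false → denied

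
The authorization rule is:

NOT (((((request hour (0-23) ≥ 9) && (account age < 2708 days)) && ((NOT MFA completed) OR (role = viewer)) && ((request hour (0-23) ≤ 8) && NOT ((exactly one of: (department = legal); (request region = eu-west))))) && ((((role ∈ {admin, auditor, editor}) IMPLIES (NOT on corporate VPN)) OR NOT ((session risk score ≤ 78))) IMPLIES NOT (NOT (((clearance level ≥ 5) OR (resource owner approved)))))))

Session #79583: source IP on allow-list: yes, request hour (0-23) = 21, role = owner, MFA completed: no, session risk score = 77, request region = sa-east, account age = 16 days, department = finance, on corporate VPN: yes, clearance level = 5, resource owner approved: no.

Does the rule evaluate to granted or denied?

Granted

Atomic conditions:
  request hour (0-23) ≥ 9: 21 ≥ 9 is true
  account age < 2708 days: 16 < 2708 is true
  NOT MFA completed: no → true
  role = viewer: owner == viewer is false
  request hour (0-23) ≤ 8: 21 ≤ 8 is false
  department = legal: finance == legal is false
  request region = eu-west: sa-east == eu-west is false
  role ∈ {admin, auditor, editor}: owner is not in the set → false
  NOT on corporate VPN: yes → false
  session risk score ≤ 78: 77 ≤ 78 is true
  clearance level ≥ 5: 5 ≥ 5 is true
  resource owner approved: no → false
Combine:
[1.1.1] true AND true = true
[1.1.2] true OR false = true
[1.1.3.2.1] exactly-one(false, false) = false
[1.1.3.2] NOT false = true
[1.1.3] false AND true = false
[1.1] true AND true AND false = false
[1.2.1.1] false → false (antecedent false ⇒ implication holds) = true
[1.2.1.2] NOT true = false
[1.2.1] true OR false = true
[1.2.2.1.1] true OR false = true
[1.2.2.1] NOT true = false
[1.2.2] NOT false = true
[1.2] true → true = true
[1] false AND true = false
[root] NOT false = true
Overall: true → granted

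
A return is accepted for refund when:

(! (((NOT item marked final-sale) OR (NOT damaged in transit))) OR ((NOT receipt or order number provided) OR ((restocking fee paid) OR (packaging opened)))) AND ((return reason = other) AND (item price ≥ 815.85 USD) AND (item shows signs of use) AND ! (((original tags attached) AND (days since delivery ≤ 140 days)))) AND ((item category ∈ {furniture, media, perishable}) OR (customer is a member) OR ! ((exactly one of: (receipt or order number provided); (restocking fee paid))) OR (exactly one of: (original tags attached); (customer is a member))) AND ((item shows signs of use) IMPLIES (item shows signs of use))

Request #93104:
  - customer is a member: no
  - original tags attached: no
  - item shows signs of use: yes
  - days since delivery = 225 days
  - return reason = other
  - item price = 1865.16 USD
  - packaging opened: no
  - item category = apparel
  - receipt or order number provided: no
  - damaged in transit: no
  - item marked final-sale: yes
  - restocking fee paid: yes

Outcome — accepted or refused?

Refused

Atomic conditions:
  NOT item marked final-sale: yes → false
  NOT damaged in transit: no → true
  NOT receipt or order number provided: no → true
  restocking fee paid: yes → true
  packaging opened: no → false
  return reason = other: other == other is true
  item price ≥ 815.85 USD: 1865.16 ≥ 815.85 is true
  item shows signs of use: yes → true
  original tags attached: no → false
  days since delivery ≤ 140 days: 225 ≤ 140 is false
  item category ∈ {furniture, media, perishable}: apparel is not in the set → false
  customer is a member: no → false
  receipt or order number provided: no → false
Combine:
[1.1.1] false OR true = true
[1.1] NOT true = false
[1.2.2] true OR false = true
[1.2] true OR true = true
[1] false OR true = true
[2.4.1] false AND false = false
[2.4] NOT false = true
[2] true AND true AND true AND true = true
[3.3.1] exactly-one(false, true) = true
[3.3] NOT true = false
[3.4] exactly-one(false, false) = false
[3] false OR false OR false OR false = false
[4] true → true = true
[root] true AND true AND false AND true = false
Overall: false → refused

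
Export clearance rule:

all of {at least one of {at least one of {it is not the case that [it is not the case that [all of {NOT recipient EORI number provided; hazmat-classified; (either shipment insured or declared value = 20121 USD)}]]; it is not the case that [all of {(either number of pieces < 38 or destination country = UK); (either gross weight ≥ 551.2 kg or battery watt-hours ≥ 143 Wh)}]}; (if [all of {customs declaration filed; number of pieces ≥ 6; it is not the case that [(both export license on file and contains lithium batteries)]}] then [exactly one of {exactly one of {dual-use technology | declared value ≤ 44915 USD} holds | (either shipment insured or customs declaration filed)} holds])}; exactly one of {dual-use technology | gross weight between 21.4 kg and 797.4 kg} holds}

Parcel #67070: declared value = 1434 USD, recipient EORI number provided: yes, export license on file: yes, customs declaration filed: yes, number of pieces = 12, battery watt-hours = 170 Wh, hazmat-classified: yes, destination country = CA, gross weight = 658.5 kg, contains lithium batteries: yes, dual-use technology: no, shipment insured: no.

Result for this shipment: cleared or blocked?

Cleared

Atomic conditions:
  NOT recipient EORI number provided: yes → false
  hazmat-classified: yes → true
  shipment insured: no → false
  declared value = 20121 USD: 1434 == 20121 is false
  number of pieces < 38: 12 < 38 is true
  destination country = UK: CA == UK is false
  gross weight ≥ 551.2 kg: 658.5 ≥ 551.2 is true
  battery watt-hours ≥ 143 Wh: 170 ≥ 143 is true
  customs declaration filed: yes → true
  number of pieces ≥ 6: 12 ≥ 6 is true
  export license on file: yes → true
  contains lithium batteries: yes → true
  dual-use technology: no → false
  declared value ≤ 44915 USD: 1434 ≤ 44915 is true
  gross weight between 21.4 kg and 797.4 kg: 658.5 in [21.4, 797.4] is true
Combine:
[1.1.1.1.1.3] false OR false = false
[1.1.1.1.1] false AND true AND false = false
[1.1.1.1] NOT false = true
[1.1.1] NOT true = false
[1.1.2.1.1] true OR false = true
[1.1.2.1.2] true OR true = true
[1.1.2.1] true AND true = true
[1.1.2] NOT true = false
[1.1] false OR false = false
[1.2.1.3.1] true AND true = true
[1.2.1.3] NOT true = false
[1.2.1] true AND true AND false = false
[1.2.2.1] exactly-one(false, true) = true
[1.2.2.2] false OR true = true
[1.2.2] exactly-one(true, true) = false
[1.2] false → false (antecedent false ⇒ implication holds) = true
[1] false OR true = true
[2] exactly-one(false, true) = true
[root] true AND true = true
Overall: true → cleared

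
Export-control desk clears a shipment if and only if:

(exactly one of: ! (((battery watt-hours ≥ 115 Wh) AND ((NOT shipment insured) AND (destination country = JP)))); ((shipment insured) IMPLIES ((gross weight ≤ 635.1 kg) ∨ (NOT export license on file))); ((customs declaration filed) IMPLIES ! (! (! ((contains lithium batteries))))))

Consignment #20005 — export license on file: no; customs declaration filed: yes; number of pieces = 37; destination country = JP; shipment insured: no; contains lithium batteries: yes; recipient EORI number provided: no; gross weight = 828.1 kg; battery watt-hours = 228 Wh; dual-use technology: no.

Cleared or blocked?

Atomic conditions:
  battery watt-hours ≥ 115 Wh: 228 ≥ 115 is true
  NOT shipment insured: no → true
  destination country = JP: JP == JP is true
  shipment insured: no → false
  gross weight ≤ 635.1 kg: 828.1 ≤ 635.1 is false
  NOT export license on file: no → true
  customs declaration filed: yes → true
  contains lithium batteries: yes → true
Combine:
[1.1.2] true AND true = true
[1.1] true AND true = true
[1] NOT true = false
[2.2] false OR true = true
[2] false → true (antecedent false ⇒ implication holds) = true
[3.2.1.1] NOT true = false
[3.2.1] NOT false = true
[3.2] NOT true = false
[3] true → false = false
[root] exactly-one(false, true, false) = true
Overall: true → cleared

Cleared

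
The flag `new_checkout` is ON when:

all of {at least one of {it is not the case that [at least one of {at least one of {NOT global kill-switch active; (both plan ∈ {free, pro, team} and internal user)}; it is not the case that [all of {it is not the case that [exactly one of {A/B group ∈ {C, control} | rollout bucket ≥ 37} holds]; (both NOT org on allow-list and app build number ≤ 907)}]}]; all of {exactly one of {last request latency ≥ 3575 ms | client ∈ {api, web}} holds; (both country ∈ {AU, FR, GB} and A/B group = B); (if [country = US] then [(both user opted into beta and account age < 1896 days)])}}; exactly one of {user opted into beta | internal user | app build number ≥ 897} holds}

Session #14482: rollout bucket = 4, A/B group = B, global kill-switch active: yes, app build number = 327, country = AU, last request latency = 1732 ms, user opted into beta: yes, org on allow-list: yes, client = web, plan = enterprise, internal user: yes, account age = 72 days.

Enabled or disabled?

Atomic conditions:
  NOT global kill-switch active: yes → false
  plan ∈ {free, pro, team}: enterprise is not in the set → false
  internal user: yes → true
  A/B group ∈ {C, control}: B is not in the set → false
  rollout bucket ≥ 37: 4 ≥ 37 is false
  NOT org on allow-list: yes → false
  app build number ≤ 907: 327 ≤ 907 is true
  last request latency ≥ 3575 ms: 1732 ≥ 3575 is false
  client ∈ {api, web}: web is in the set → true
  country ∈ {AU, FR, GB}: AU is in the set → true
  A/B group = B: B == B is true
  country = US: AU == US is false
  user opted into beta: yes → true
  account age < 1896 days: 72 < 1896 is true
  app build number ≥ 897: 327 ≥ 897 is false
Combine:
[1.1.1.1.2] false AND true = false
[1.1.1.1] false OR false = false
[1.1.1.2.1.1.1] exactly-one(false, false) = false
[1.1.1.2.1.1] NOT false = true
[1.1.1.2.1.2] false AND true = false
[1.1.1.2.1] true AND false = false
[1.1.1.2] NOT false = true
[1.1.1] false OR true = true
[1.1] NOT true = false
[1.2.1] exactly-one(false, true) = true
[1.2.2] true AND true = true
[1.2.3.2] true AND true = true
[1.2.3] false → true (antecedent false ⇒ implication holds) = true
[1.2] true AND true AND true = true
[1] false OR true = true
[2] exactly-one(true, true, false) = false
[root] true AND false = false
Overall: false → disabled

Disabled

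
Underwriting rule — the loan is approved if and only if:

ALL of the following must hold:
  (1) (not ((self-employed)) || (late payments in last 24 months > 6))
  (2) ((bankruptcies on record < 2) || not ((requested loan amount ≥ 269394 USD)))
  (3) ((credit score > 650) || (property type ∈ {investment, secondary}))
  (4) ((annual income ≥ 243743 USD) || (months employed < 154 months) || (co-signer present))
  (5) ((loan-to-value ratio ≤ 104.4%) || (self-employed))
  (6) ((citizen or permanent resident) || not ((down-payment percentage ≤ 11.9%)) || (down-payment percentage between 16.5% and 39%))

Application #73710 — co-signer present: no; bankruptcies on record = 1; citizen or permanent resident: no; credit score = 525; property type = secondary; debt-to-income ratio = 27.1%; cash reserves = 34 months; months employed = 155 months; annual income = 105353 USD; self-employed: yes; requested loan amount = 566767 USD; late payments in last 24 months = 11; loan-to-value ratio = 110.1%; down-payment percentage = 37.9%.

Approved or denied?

Atomic conditions:
  self-employed: yes → true
  late payments in last 24 months > 6: 11 > 6 is true
  bankruptcies on record < 2: 1 < 2 is true
  requested loan amount ≥ 269394 USD: 566767 ≥ 269394 is true
  credit score > 650: 525 > 650 is false
  property type ∈ {investment, secondary}: secondary is in the set → true
  annual income ≥ 243743 USD: 105353 ≥ 243743 is false
  months employed < 154 months: 155 < 154 is false
  co-signer present: no → false
  loan-to-value ratio ≤ 104.4%: 110.1 ≤ 104.4 is false
  citizen or permanent resident: no → false
  down-payment percentage ≤ 11.9%: 37.9 ≤ 11.9 is false
  down-payment percentage between 16.5% and 39%: 37.9 in [16.5, 39] is true
Combine:
[1.1] NOT true = false
[1] false OR true = true
[2.2] NOT true = false
[2] true OR false = true
[3] false OR true = true
[4] false OR false OR false = false
[5] false OR true = true
[6.2] NOT false = true
[6] false OR true OR true = true
[root] true AND true AND true AND false AND true AND true = false
Overall: false → denied

Denied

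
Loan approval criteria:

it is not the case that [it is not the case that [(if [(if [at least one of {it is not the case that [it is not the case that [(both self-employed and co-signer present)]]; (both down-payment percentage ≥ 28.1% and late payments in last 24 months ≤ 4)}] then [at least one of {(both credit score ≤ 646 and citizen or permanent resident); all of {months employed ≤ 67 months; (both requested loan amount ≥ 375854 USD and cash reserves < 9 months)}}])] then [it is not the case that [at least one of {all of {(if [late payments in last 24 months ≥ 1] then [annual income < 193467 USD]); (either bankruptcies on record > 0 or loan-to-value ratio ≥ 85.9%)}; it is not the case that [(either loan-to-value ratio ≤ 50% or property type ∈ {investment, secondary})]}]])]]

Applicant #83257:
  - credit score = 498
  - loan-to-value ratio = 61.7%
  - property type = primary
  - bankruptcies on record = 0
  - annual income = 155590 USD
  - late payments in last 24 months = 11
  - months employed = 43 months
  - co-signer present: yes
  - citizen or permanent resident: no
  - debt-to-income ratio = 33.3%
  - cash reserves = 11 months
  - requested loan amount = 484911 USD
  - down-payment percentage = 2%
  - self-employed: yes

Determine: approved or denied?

Approved

Atomic conditions:
  self-employed: yes → true
  co-signer present: yes → true
  down-payment percentage ≥ 28.1%: 2 ≥ 28.1 is false
  late payments in last 24 months ≤ 4: 11 ≤ 4 is false
  credit score ≤ 646: 498 ≤ 646 is true
  citizen or permanent resident: no → false
  months employed ≤ 67 months: 43 ≤ 67 is true
  requested loan amount ≥ 375854 USD: 484911 ≥ 375854 is true
  cash reserves < 9 months: 11 < 9 is false
  late payments in last 24 months ≥ 1: 11 ≥ 1 is true
  annual income < 193467 USD: 155590 < 193467 is true
  bankruptcies on record > 0: 0 > 0 is false
  loan-to-value ratio ≥ 85.9%: 61.7 ≥ 85.9 is false
  loan-to-value ratio ≤ 50%: 61.7 ≤ 50 is false
  property type ∈ {investment, secondary}: primary is not in the set → false
Combine:
[1.1.1.1.1.1.1] true AND true = true
[1.1.1.1.1.1] NOT true = false
[1.1.1.1.1] NOT false = true
[1.1.1.1.2] false AND false = false
[1.1.1.1] true OR false = true
[1.1.1.2.1] true AND false = false
[1.1.1.2.2.2] true AND false = false
[1.1.1.2.2] true AND false = false
[1.1.1.2] false OR false = false
[1.1.1] true → false = false
[1.1.2.1.1.1] true → true = true
[1.1.2.1.1.2] false OR false = false
[1.1.2.1.1] true AND false = false
[1.1.2.1.2.1] false OR false = false
[1.1.2.1.2] NOT false = true
[1.1.2.1] false OR true = true
[1.1.2] NOT true = false
[1.1] false → false (antecedent false ⇒ implication holds) = true
[1] NOT true = false
[root] NOT false = true
Overall: true → approved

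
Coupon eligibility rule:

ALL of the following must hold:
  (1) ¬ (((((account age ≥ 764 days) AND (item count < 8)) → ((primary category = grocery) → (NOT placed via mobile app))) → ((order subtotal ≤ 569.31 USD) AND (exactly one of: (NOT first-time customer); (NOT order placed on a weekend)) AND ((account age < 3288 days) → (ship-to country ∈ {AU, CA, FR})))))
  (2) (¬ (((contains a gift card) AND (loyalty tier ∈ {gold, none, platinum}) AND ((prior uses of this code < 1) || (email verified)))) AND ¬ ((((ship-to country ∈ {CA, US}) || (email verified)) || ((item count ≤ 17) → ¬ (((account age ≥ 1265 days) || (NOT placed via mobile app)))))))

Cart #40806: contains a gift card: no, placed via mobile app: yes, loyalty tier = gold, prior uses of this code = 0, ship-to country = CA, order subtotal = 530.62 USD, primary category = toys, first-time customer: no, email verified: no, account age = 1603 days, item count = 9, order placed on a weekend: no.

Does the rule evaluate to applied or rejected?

Atomic conditions:
  account age ≥ 764 days: 1603 ≥ 764 is true
  item count < 8: 9 < 8 is false
  primary category = grocery: toys == grocery is false
  NOT placed via mobile app: yes → false
  order subtotal ≤ 569.31 USD: 530.62 ≤ 569.31 is true
  NOT first-time customer: no → true
  NOT order placed on a weekend: no → true
  account age < 3288 days: 1603 < 3288 is true
  ship-to country ∈ {AU, CA, FR}: CA is in the set → true
  contains a gift card: no → false
  loyalty tier ∈ {gold, none, platinum}: gold is in the set → true
  prior uses of this code < 1: 0 < 1 is true
  email verified: no → false
  ship-to country ∈ {CA, US}: CA is in the set → true
  item count ≤ 17: 9 ≤ 17 is true
  account age ≥ 1265 days: 1603 ≥ 1265 is true
Combine:
[1.1.1.1] true AND false = false
[1.1.1.2] false → false (antecedent false ⇒ implication holds) = true
[1.1.1] false → true (antecedent false ⇒ implication holds) = true
[1.1.2.2] exactly-one(true, true) = false
[1.1.2.3] true → true = true
[1.1.2] true AND false AND true = false
[1.1] true → false = false
[1] NOT false = true
[2.1.1.3] true OR false = true
[2.1.1] false AND true AND true = false
[2.1] NOT false = true
[2.2.1.1] true OR false = true
[2.2.1.2.2.1] true OR false = true
[2.2.1.2.2] NOT true = false
[2.2.1.2] true → false = false
[2.2.1] true OR false = true
[2.2] NOT true = false
[2] true AND false = false
[root] true AND false = false
Overall: false → rejected

Rejected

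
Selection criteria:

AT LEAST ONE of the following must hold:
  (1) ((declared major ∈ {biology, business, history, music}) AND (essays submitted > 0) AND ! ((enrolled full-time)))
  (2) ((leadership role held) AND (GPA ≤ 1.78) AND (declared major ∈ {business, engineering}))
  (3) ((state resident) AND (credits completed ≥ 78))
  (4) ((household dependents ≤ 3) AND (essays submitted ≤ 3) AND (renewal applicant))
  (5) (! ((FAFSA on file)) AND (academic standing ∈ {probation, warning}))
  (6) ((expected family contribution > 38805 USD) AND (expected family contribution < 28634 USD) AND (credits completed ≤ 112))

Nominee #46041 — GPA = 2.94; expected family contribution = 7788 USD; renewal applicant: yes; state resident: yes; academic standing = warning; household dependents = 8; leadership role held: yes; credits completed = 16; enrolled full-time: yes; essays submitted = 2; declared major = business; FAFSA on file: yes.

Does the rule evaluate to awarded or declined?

Declined

Atomic conditions:
  declared major ∈ {biology, business, history, music}: business is in the set → true
  essays submitted > 0: 2 > 0 is true
  enrolled full-time: yes → true
  leadership role held: yes → true
  GPA ≤ 1.78: 2.94 ≤ 1.78 is false
  declared major ∈ {business, engineering}: business is in the set → true
  state resident: yes → true
  credits completed ≥ 78: 16 ≥ 78 is false
  household dependents ≤ 3: 8 ≤ 3 is false
  essays submitted ≤ 3: 2 ≤ 3 is true
  renewal applicant: yes → true
  FAFSA on file: yes → true
  academic standing ∈ {probation, warning}: warning is in the set → true
  expected family contribution > 38805 USD: 7788 > 38805 is false
  expected family contribution < 28634 USD: 7788 < 28634 is true
  credits completed ≤ 112: 16 ≤ 112 is true
Combine:
[1.3] NOT true = false
[1] true AND true AND false = false
[2] true AND false AND true = false
[3] true AND false = false
[4] false AND true AND true = false
[5.1] NOT true = false
[5] false AND true = false
[6] false AND true AND true = false
[root] false OR false OR false OR false OR false OR false = false
Overall: false → declined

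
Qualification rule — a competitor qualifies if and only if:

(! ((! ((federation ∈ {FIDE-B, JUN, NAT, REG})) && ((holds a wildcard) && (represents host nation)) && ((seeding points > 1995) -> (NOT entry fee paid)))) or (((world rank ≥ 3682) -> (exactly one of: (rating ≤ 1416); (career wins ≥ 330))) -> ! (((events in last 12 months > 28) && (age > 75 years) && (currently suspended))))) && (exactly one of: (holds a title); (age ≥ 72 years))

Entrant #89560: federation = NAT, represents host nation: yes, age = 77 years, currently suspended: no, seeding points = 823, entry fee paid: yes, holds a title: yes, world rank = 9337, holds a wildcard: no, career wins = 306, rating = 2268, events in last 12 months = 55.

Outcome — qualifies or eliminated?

Eliminated

Atomic conditions:
  federation ∈ {FIDE-B, JUN, NAT, REG}: NAT is in the set → true
  holds a wildcard: no → false
  represents host nation: yes → true
  seeding points > 1995: 823 > 1995 is false
  NOT entry fee paid: yes → false
  world rank ≥ 3682: 9337 ≥ 3682 is true
  rating ≤ 1416: 2268 ≤ 1416 is false
  career wins ≥ 330: 306 ≥ 330 is false
  events in last 12 months > 28: 55 > 28 is true
  age > 75 years: 77 > 75 is true
  currently suspended: no → false
  holds a title: yes → true
  age ≥ 72 years: 77 ≥ 72 is true
Combine:
[1.1.1.1] NOT true = false
[1.1.1.2] false AND true = false
[1.1.1.3] false → false (antecedent false ⇒ implication holds) = true
[1.1.1] false AND false AND true = false
[1.1] NOT false = true
[1.2.1.2] exactly-one(false, false) = false
[1.2.1] true → false = false
[1.2.2.1] true AND true AND false = false
[1.2.2] NOT false = true
[1.2] false → true (antecedent false ⇒ implication holds) = true
[1] true OR true = true
[2] exactly-one(true, true) = false
[root] true AND false = false
Overall: false → eliminated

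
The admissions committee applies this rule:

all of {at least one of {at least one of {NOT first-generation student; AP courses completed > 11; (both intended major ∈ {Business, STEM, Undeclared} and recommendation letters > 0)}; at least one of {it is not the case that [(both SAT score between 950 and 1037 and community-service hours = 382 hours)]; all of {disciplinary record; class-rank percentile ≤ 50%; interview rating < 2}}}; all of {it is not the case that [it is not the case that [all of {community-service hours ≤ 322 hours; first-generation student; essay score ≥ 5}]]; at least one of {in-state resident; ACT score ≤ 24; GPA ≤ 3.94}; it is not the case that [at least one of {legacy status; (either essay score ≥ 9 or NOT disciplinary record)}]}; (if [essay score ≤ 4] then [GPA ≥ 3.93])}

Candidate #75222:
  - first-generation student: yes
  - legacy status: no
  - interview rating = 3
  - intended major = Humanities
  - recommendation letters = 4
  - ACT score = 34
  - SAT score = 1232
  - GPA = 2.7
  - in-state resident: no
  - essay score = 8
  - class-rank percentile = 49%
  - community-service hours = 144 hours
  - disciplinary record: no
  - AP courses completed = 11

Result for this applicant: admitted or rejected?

Rejected

Atomic conditions:
  NOT first-generation student: yes → false
  AP courses completed > 11: 11 > 11 is false
  intended major ∈ {Business, STEM, Undeclared}: Humanities is not in the set → false
  recommendation letters > 0: 4 > 0 is true
  SAT score between 950 and 1037: 1232 in [950, 1037] is false
  community-service hours = 382 hours: 144 == 382 is false
  disciplinary record: no → false
  class-rank percentile ≤ 50%: 49 ≤ 50 is true
  interview rating < 2: 3 < 2 is false
  community-service hours ≤ 322 hours: 144 ≤ 322 is true
  first-generation student: yes → true
  essay score ≥ 5: 8 ≥ 5 is true
  in-state resident: no → false
  ACT score ≤ 24: 34 ≤ 24 is false
  GPA ≤ 3.94: 2.7 ≤ 3.94 is true
  legacy status: no → false
  essay score ≥ 9: 8 ≥ 9 is false
  NOT disciplinary record: no → true
  essay score ≤ 4: 8 ≤ 4 is false
  GPA ≥ 3.93: 2.7 ≥ 3.93 is false
Combine:
[1.1.3] false AND true = false
[1.1] false OR false OR false = false
[1.2.1.1] false AND false = false
[1.2.1] NOT false = true
[1.2.2] false AND true AND false = false
[1.2] true OR false = true
[1] false OR true = true
[2.1.1.1] true AND true AND true = true
[2.1.1] NOT true = false
[2.1] NOT false = true
[2.2] false OR false OR true = true
[2.3.1.2] false OR true = true
[2.3.1] false OR true = true
[2.3] NOT true = false
[2] true AND true AND false = false
[3] false → false (antecedent false ⇒ implication holds) = true
[root] true AND false AND true = false
Overall: false → rejected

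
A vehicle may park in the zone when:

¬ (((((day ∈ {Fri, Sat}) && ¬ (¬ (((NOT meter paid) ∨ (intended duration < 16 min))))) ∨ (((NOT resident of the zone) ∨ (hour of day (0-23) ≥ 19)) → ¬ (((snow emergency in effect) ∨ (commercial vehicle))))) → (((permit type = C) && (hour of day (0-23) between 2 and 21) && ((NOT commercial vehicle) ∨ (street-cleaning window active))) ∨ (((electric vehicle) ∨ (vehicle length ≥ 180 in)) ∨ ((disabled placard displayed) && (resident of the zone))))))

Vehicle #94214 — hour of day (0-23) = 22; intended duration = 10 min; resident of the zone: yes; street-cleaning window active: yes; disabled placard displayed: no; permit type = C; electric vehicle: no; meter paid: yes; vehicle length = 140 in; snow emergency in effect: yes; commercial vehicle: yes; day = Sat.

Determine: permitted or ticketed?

Permitted

Atomic conditions:
  day ∈ {Fri, Sat}: Sat is in the set → true
  NOT meter paid: yes → false
  intended duration < 16 min: 10 < 16 is true
  NOT resident of the zone: yes → false
  hour of day (0-23) ≥ 19: 22 ≥ 19 is true
  snow emergency in effect: yes → true
  commercial vehicle: yes → true
  permit type = C: C == C is true
  hour of day (0-23) between 2 and 21: 22 in [2, 21] is false
  NOT commercial vehicle: yes → false
  street-cleaning window active: yes → true
  electric vehicle: no → false
  vehicle length ≥ 180 in: 140 ≥ 180 is false
  disabled placard displayed: no → false
  resident of the zone: yes → true
Combine:
[1.1.1.2.1.1] false OR true = true
[1.1.1.2.1] NOT true = false
[1.1.1.2] NOT false = true
[1.1.1] true AND true = true
[1.1.2.1] false OR true = true
[1.1.2.2.1] true OR true = true
[1.1.2.2] NOT true = false
[1.1.2] true → false = false
[1.1] true OR false = true
[1.2.1.3] false OR true = true
[1.2.1] true AND false AND true = false
[1.2.2.1] false OR false = false
[1.2.2.2] false AND true = false
[1.2.2] false OR false = false
[1.2] false OR false = false
[1] true → false = false
[root] NOT false = true
Overall: true → permitted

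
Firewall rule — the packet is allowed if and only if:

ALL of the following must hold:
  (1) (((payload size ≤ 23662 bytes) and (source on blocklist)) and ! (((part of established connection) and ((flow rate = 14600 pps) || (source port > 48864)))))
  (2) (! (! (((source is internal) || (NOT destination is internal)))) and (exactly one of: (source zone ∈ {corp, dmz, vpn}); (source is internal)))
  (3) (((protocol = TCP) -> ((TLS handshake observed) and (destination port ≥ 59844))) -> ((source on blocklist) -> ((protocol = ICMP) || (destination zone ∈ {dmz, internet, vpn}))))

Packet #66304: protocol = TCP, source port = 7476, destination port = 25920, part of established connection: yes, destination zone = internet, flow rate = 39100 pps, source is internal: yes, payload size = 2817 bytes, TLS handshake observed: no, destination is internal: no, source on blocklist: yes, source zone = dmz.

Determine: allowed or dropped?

Dropped

Atomic conditions:
  payload size ≤ 23662 bytes: 2817 ≤ 23662 is true
  source on blocklist: yes → true
  part of established connection: yes → true
  flow rate = 14600 pps: 39100 == 14600 is false
  source port > 48864: 7476 > 48864 is false
  source is internal: yes → true
  NOT destination is internal: no → true
  source zone ∈ {corp, dmz, vpn}: dmz is in the set → true
  protocol = TCP: TCP == TCP is true
  TLS handshake observed: no → false
  destination port ≥ 59844: 25920 ≥ 59844 is false
  protocol = ICMP: TCP == ICMP is false
  destination zone ∈ {dmz, internet, vpn}: internet is in the set → true
Combine:
[1.1] true AND true = true
[1.2.1.2] false OR false = false
[1.2.1] true AND false = false
[1.2] NOT false = true
[1] true AND true = true
[2.1.1.1] true OR true = true
[2.1.1] NOT true = false
[2.1] NOT false = true
[2.2] exactly-one(true, true) = false
[2] true AND false = false
[3.1.2] false AND false = false
[3.1] true → false = false
[3.2.2] false OR true = true
[3.2] true → true = true
[3] false → true (antecedent false ⇒ implication holds) = true
[root] true AND false AND true = false
Overall: false → dropped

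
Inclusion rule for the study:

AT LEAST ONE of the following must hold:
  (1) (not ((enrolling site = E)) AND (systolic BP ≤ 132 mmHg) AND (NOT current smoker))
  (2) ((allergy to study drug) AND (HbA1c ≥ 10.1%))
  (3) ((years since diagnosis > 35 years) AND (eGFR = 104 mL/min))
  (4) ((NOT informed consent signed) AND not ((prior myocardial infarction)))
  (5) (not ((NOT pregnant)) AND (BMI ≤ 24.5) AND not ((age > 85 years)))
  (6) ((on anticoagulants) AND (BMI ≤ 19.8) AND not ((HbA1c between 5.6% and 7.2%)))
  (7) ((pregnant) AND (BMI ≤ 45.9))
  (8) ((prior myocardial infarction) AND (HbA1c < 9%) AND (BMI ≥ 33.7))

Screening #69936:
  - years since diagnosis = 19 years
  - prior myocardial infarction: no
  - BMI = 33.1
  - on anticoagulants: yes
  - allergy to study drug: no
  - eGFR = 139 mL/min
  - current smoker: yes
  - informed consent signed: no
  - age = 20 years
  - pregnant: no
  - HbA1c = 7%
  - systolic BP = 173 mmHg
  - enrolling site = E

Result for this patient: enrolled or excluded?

Atomic conditions:
  enrolling site = E: E == E is true
  systolic BP ≤ 132 mmHg: 173 ≤ 132 is false
  NOT current smoker: yes → false
  allergy to study drug: no → false
  HbA1c ≥ 10.1%: 7 ≥ 10.1 is false
  years since diagnosis > 35 years: 19 > 35 is false
  eGFR = 104 mL/min: 139 == 104 is false
  NOT informed consent signed: no → true
  prior myocardial infarction: no → false
  NOT pregnant: no → true
  BMI ≤ 24.5: 33.1 ≤ 24.5 is false
  age > 85 years: 20 > 85 is false
  on anticoagulants: yes → true
  BMI ≤ 19.8: 33.1 ≤ 19.8 is false
  HbA1c between 5.6% and 7.2%: 7 in [5.6, 7.2] is true
  pregnant: no → false
  BMI ≤ 45.9: 33.1 ≤ 45.9 is true
  HbA1c < 9%: 7 < 9 is true
  BMI ≥ 33.7: 33.1 ≥ 33.7 is false
Combine:
[1.1] NOT true = false
[1] false AND false AND false = false
[2] false AND false = false
[3] false AND false = false
[4.2] NOT false = true
[4] true AND true = true
[5.1] NOT true = false
[5.3] NOT false = true
[5] false AND false AND true = false
[6.3] NOT true = false
[6] true AND false AND false = false
[7] false AND true = false
[8] false AND true AND false = false
[root] false OR false OR false OR true OR false OR false OR false OR false = true
Overall: true → enrolled

Enrolled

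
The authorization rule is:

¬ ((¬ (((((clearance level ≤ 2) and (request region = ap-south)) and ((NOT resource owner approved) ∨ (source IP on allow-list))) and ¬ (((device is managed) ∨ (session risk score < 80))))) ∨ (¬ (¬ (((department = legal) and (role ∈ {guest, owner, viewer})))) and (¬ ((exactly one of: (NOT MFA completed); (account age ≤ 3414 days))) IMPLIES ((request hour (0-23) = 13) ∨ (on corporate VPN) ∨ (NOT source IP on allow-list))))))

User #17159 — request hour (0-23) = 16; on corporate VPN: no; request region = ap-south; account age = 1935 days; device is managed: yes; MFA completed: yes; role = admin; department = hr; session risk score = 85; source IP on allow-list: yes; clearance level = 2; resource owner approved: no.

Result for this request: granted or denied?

Atomic conditions:
  clearance level ≤ 2: 2 ≤ 2 is true
  request region = ap-south: ap-south == ap-south is true
  NOT resource owner approved: no → true
  source IP on allow-list: yes → true
  device is managed: yes → true
  session risk score < 80: 85 < 80 is false
  department = legal: hr == legal is false
  role ∈ {guest, owner, viewer}: admin is not in the set → false
  NOT MFA completed: yes → false
  account age ≤ 3414 days: 1935 ≤ 3414 is true
  request hour (0-23) = 13: 16 == 13 is false
  on corporate VPN: no → false
  NOT source IP on allow-list: yes → false
Combine:
[1.1.1.1.1] true AND true = true
[1.1.1.1.2] true OR true = true
[1.1.1.1] true AND true = true
[1.1.1.2.1] true OR false = true
[1.1.1.2] NOT true = false
[1.1.1] true AND false = false
[1.1] NOT false = true
[1.2.1.1.1] false AND false = false
[1.2.1.1] NOT false = true
[1.2.1] NOT true = false
[1.2.2.1.1] exactly-one(false, true) = true
[1.2.2.1] NOT true = false
[1.2.2.2] false OR false OR false = false
[1.2.2] false → false (antecedent false ⇒ implication holds) = true
[1.2] false AND true = false
[1] true OR false = true
[root] NOT true = false
Overall: false → denied

Denied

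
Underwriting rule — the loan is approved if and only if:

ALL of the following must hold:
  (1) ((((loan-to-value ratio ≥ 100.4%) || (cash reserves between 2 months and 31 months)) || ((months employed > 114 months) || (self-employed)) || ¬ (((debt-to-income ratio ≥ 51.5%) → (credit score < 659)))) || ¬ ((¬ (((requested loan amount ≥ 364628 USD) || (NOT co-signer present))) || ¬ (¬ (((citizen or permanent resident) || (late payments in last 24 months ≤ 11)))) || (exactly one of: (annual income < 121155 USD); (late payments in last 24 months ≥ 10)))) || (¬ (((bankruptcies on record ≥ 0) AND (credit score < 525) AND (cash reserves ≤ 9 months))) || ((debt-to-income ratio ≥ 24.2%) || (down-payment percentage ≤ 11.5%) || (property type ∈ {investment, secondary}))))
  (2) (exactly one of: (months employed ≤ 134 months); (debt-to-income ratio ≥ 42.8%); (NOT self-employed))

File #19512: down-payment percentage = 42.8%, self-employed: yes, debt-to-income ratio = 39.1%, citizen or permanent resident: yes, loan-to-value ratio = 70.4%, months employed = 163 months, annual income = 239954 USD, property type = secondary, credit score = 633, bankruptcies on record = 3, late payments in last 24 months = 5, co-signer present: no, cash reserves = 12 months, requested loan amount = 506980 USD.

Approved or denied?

Denied

Atomic conditions:
  loan-to-value ratio ≥ 100.4%: 70.4 ≥ 100.4 is false
  cash reserves between 2 months and 31 months: 12 in [2, 31] is true
  months employed > 114 months: 163 > 114 is true
  self-employed: yes → true
  debt-to-income ratio ≥ 51.5%: 39.1 ≥ 51.5 is false
  credit score < 659: 633 < 659 is true
  requested loan amount ≥ 364628 USD: 506980 ≥ 364628 is true
  NOT co-signer present: no → true
  citizen or permanent resident: yes → true
  late payments in last 24 months ≤ 11: 5 ≤ 11 is true
  annual income < 121155 USD: 239954 < 121155 is false
  late payments in last 24 months ≥ 10: 5 ≥ 10 is false
  bankruptcies on record ≥ 0: 3 ≥ 0 is true
  credit score < 525: 633 < 525 is false
  cash reserves ≤ 9 months: 12 ≤ 9 is false
  debt-to-income ratio ≥ 24.2%: 39.1 ≥ 24.2 is true
  down-payment percentage ≤ 11.5%: 42.8 ≤ 11.5 is false
  property type ∈ {investment, secondary}: secondary is in the set → true
  months employed ≤ 134 months: 163 ≤ 134 is false
  debt-to-income ratio ≥ 42.8%: 39.1 ≥ 42.8 is false
  NOT self-employed: yes → false
Combine:
[1.1.1] false OR true = true
[1.1.2] true OR true = true
[1.1.3.1] false → true (antecedent false ⇒ implication holds) = true
[1.1.3] NOT true = false
[1.1] true OR true OR false = true
[1.2.1.1.1] true OR true = true
[1.2.1.1] NOT true = false
[1.2.1.2.1.1] true OR true = true
[1.2.1.2.1] NOT true = false
[1.2.1.2] NOT false = true
[1.2.1.3] exactly-one(false, false) = false
[1.2.1] false OR true OR false = true
[1.2] NOT true = false
[1.3.1.1] true AND false AND false = false
[1.3.1] NOT false = true
[1.3.2] true OR false OR true = true
[1.3] true OR true = true
[1] true OR false OR true = true
[2] exactly-one(false, false, false) = false
[root] true AND false = false
Overall: false → denied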